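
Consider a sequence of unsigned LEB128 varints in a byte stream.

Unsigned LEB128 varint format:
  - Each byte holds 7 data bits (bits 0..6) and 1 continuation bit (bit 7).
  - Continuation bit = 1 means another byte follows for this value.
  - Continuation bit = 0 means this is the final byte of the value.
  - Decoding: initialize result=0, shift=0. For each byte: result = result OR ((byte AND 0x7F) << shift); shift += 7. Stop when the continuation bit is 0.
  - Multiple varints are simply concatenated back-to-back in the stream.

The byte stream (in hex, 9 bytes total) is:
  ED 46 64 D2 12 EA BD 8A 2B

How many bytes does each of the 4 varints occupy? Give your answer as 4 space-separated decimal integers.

Answer: 2 1 2 4

Derivation:
  byte[0]=0xED cont=1 payload=0x6D=109: acc |= 109<<0 -> acc=109 shift=7
  byte[1]=0x46 cont=0 payload=0x46=70: acc |= 70<<7 -> acc=9069 shift=14 [end]
Varint 1: bytes[0:2] = ED 46 -> value 9069 (2 byte(s))
  byte[2]=0x64 cont=0 payload=0x64=100: acc |= 100<<0 -> acc=100 shift=7 [end]
Varint 2: bytes[2:3] = 64 -> value 100 (1 byte(s))
  byte[3]=0xD2 cont=1 payload=0x52=82: acc |= 82<<0 -> acc=82 shift=7
  byte[4]=0x12 cont=0 payload=0x12=18: acc |= 18<<7 -> acc=2386 shift=14 [end]
Varint 3: bytes[3:5] = D2 12 -> value 2386 (2 byte(s))
  byte[5]=0xEA cont=1 payload=0x6A=106: acc |= 106<<0 -> acc=106 shift=7
  byte[6]=0xBD cont=1 payload=0x3D=61: acc |= 61<<7 -> acc=7914 shift=14
  byte[7]=0x8A cont=1 payload=0x0A=10: acc |= 10<<14 -> acc=171754 shift=21
  byte[8]=0x2B cont=0 payload=0x2B=43: acc |= 43<<21 -> acc=90349290 shift=28 [end]
Varint 4: bytes[5:9] = EA BD 8A 2B -> value 90349290 (4 byte(s))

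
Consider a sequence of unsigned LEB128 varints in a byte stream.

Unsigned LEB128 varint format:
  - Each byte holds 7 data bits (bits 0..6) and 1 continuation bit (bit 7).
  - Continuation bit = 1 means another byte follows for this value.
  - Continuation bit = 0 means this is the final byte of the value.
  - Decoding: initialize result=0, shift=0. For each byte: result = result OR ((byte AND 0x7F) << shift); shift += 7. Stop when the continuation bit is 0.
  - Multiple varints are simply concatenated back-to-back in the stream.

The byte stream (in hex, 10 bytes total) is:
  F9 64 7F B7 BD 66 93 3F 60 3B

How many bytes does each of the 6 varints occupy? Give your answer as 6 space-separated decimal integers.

  byte[0]=0xF9 cont=1 payload=0x79=121: acc |= 121<<0 -> acc=121 shift=7
  byte[1]=0x64 cont=0 payload=0x64=100: acc |= 100<<7 -> acc=12921 shift=14 [end]
Varint 1: bytes[0:2] = F9 64 -> value 12921 (2 byte(s))
  byte[2]=0x7F cont=0 payload=0x7F=127: acc |= 127<<0 -> acc=127 shift=7 [end]
Varint 2: bytes[2:3] = 7F -> value 127 (1 byte(s))
  byte[3]=0xB7 cont=1 payload=0x37=55: acc |= 55<<0 -> acc=55 shift=7
  byte[4]=0xBD cont=1 payload=0x3D=61: acc |= 61<<7 -> acc=7863 shift=14
  byte[5]=0x66 cont=0 payload=0x66=102: acc |= 102<<14 -> acc=1679031 shift=21 [end]
Varint 3: bytes[3:6] = B7 BD 66 -> value 1679031 (3 byte(s))
  byte[6]=0x93 cont=1 payload=0x13=19: acc |= 19<<0 -> acc=19 shift=7
  byte[7]=0x3F cont=0 payload=0x3F=63: acc |= 63<<7 -> acc=8083 shift=14 [end]
Varint 4: bytes[6:8] = 93 3F -> value 8083 (2 byte(s))
  byte[8]=0x60 cont=0 payload=0x60=96: acc |= 96<<0 -> acc=96 shift=7 [end]
Varint 5: bytes[8:9] = 60 -> value 96 (1 byte(s))
  byte[9]=0x3B cont=0 payload=0x3B=59: acc |= 59<<0 -> acc=59 shift=7 [end]
Varint 6: bytes[9:10] = 3B -> value 59 (1 byte(s))

Answer: 2 1 3 2 1 1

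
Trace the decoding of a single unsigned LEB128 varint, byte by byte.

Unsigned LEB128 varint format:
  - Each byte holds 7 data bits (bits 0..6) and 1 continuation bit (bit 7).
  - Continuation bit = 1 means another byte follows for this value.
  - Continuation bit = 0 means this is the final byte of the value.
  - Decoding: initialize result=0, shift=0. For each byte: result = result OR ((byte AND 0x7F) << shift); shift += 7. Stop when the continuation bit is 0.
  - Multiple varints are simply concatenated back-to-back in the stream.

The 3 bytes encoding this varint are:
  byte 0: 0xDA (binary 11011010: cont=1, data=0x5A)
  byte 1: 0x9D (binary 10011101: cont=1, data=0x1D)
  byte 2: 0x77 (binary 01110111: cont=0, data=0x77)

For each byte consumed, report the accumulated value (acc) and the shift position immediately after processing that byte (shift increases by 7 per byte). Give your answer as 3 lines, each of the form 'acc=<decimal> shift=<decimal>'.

byte 0=0xDA: payload=0x5A=90, contrib = 90<<0 = 90; acc -> 90, shift -> 7
byte 1=0x9D: payload=0x1D=29, contrib = 29<<7 = 3712; acc -> 3802, shift -> 14
byte 2=0x77: payload=0x77=119, contrib = 119<<14 = 1949696; acc -> 1953498, shift -> 21

Answer: acc=90 shift=7
acc=3802 shift=14
acc=1953498 shift=21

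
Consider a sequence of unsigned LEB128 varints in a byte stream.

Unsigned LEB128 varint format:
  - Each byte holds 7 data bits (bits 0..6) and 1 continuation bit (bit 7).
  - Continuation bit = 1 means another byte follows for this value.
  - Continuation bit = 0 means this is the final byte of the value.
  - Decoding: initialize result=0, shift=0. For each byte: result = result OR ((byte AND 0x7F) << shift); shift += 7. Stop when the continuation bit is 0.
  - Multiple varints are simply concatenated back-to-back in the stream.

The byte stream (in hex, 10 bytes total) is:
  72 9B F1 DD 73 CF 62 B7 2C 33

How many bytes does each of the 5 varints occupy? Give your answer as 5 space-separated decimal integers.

  byte[0]=0x72 cont=0 payload=0x72=114: acc |= 114<<0 -> acc=114 shift=7 [end]
Varint 1: bytes[0:1] = 72 -> value 114 (1 byte(s))
  byte[1]=0x9B cont=1 payload=0x1B=27: acc |= 27<<0 -> acc=27 shift=7
  byte[2]=0xF1 cont=1 payload=0x71=113: acc |= 113<<7 -> acc=14491 shift=14
  byte[3]=0xDD cont=1 payload=0x5D=93: acc |= 93<<14 -> acc=1538203 shift=21
  byte[4]=0x73 cont=0 payload=0x73=115: acc |= 115<<21 -> acc=242710683 shift=28 [end]
Varint 2: bytes[1:5] = 9B F1 DD 73 -> value 242710683 (4 byte(s))
  byte[5]=0xCF cont=1 payload=0x4F=79: acc |= 79<<0 -> acc=79 shift=7
  byte[6]=0x62 cont=0 payload=0x62=98: acc |= 98<<7 -> acc=12623 shift=14 [end]
Varint 3: bytes[5:7] = CF 62 -> value 12623 (2 byte(s))
  byte[7]=0xB7 cont=1 payload=0x37=55: acc |= 55<<0 -> acc=55 shift=7
  byte[8]=0x2C cont=0 payload=0x2C=44: acc |= 44<<7 -> acc=5687 shift=14 [end]
Varint 4: bytes[7:9] = B7 2C -> value 5687 (2 byte(s))
  byte[9]=0x33 cont=0 payload=0x33=51: acc |= 51<<0 -> acc=51 shift=7 [end]
Varint 5: bytes[9:10] = 33 -> value 51 (1 byte(s))

Answer: 1 4 2 2 1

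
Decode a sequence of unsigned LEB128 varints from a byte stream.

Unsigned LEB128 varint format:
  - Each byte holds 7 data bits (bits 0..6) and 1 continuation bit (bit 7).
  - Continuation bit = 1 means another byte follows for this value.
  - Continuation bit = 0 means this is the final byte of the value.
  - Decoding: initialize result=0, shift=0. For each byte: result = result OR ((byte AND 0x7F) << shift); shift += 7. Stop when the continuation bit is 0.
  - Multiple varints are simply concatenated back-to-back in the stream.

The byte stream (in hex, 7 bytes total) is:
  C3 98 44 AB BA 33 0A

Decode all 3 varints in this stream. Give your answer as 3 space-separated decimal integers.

Answer: 1117251 843051 10

Derivation:
  byte[0]=0xC3 cont=1 payload=0x43=67: acc |= 67<<0 -> acc=67 shift=7
  byte[1]=0x98 cont=1 payload=0x18=24: acc |= 24<<7 -> acc=3139 shift=14
  byte[2]=0x44 cont=0 payload=0x44=68: acc |= 68<<14 -> acc=1117251 shift=21 [end]
Varint 1: bytes[0:3] = C3 98 44 -> value 1117251 (3 byte(s))
  byte[3]=0xAB cont=1 payload=0x2B=43: acc |= 43<<0 -> acc=43 shift=7
  byte[4]=0xBA cont=1 payload=0x3A=58: acc |= 58<<7 -> acc=7467 shift=14
  byte[5]=0x33 cont=0 payload=0x33=51: acc |= 51<<14 -> acc=843051 shift=21 [end]
Varint 2: bytes[3:6] = AB BA 33 -> value 843051 (3 byte(s))
  byte[6]=0x0A cont=0 payload=0x0A=10: acc |= 10<<0 -> acc=10 shift=7 [end]
Varint 3: bytes[6:7] = 0A -> value 10 (1 byte(s))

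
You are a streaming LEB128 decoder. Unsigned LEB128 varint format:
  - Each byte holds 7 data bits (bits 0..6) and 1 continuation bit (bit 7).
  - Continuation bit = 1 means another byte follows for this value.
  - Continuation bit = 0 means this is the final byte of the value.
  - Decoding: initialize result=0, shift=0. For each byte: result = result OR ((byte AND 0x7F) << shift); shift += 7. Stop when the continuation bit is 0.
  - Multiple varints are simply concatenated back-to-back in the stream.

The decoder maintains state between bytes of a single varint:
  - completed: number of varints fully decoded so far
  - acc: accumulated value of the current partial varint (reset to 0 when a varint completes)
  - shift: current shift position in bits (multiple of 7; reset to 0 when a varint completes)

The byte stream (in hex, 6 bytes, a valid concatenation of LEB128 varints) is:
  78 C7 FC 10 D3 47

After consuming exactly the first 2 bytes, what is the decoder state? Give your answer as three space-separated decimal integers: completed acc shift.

Answer: 1 71 7

Derivation:
byte[0]=0x78 cont=0 payload=0x78: varint #1 complete (value=120); reset -> completed=1 acc=0 shift=0
byte[1]=0xC7 cont=1 payload=0x47: acc |= 71<<0 -> completed=1 acc=71 shift=7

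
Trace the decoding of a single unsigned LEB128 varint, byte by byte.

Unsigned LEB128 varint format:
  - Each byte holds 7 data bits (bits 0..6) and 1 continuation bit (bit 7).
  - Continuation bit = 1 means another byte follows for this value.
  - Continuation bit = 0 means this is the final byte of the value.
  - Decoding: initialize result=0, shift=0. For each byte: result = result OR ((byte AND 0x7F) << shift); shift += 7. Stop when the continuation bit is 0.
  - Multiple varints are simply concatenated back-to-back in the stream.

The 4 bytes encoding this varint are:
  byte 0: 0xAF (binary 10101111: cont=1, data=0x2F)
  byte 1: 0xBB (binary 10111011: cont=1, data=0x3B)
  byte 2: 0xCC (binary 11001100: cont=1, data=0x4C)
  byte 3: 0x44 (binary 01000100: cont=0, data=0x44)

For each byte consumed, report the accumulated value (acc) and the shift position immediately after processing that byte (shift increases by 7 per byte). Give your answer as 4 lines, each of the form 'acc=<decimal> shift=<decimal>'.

byte 0=0xAF: payload=0x2F=47, contrib = 47<<0 = 47; acc -> 47, shift -> 7
byte 1=0xBB: payload=0x3B=59, contrib = 59<<7 = 7552; acc -> 7599, shift -> 14
byte 2=0xCC: payload=0x4C=76, contrib = 76<<14 = 1245184; acc -> 1252783, shift -> 21
byte 3=0x44: payload=0x44=68, contrib = 68<<21 = 142606336; acc -> 143859119, shift -> 28

Answer: acc=47 shift=7
acc=7599 shift=14
acc=1252783 shift=21
acc=143859119 shift=28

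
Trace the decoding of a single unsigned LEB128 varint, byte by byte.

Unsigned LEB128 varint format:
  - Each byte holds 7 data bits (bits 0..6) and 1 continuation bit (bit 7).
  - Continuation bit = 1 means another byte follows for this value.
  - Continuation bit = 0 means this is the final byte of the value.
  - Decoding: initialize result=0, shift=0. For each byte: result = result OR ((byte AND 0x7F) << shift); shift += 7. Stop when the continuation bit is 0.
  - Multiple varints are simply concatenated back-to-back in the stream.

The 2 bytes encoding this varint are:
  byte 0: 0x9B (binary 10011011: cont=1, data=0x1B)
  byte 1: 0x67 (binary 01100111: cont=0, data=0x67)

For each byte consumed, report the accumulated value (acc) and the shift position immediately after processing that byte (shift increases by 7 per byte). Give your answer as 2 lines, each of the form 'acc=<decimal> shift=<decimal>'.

Answer: acc=27 shift=7
acc=13211 shift=14

Derivation:
byte 0=0x9B: payload=0x1B=27, contrib = 27<<0 = 27; acc -> 27, shift -> 7
byte 1=0x67: payload=0x67=103, contrib = 103<<7 = 13184; acc -> 13211, shift -> 14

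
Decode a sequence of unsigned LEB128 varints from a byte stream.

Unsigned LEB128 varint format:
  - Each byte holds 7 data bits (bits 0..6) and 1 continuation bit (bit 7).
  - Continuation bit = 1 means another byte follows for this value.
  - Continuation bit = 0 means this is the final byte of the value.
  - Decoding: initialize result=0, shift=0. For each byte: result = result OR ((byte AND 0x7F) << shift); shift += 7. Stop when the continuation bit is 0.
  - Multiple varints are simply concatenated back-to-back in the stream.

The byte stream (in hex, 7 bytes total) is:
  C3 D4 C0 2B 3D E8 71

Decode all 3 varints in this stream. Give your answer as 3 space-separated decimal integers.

Answer: 91236931 61 14568

Derivation:
  byte[0]=0xC3 cont=1 payload=0x43=67: acc |= 67<<0 -> acc=67 shift=7
  byte[1]=0xD4 cont=1 payload=0x54=84: acc |= 84<<7 -> acc=10819 shift=14
  byte[2]=0xC0 cont=1 payload=0x40=64: acc |= 64<<14 -> acc=1059395 shift=21
  byte[3]=0x2B cont=0 payload=0x2B=43: acc |= 43<<21 -> acc=91236931 shift=28 [end]
Varint 1: bytes[0:4] = C3 D4 C0 2B -> value 91236931 (4 byte(s))
  byte[4]=0x3D cont=0 payload=0x3D=61: acc |= 61<<0 -> acc=61 shift=7 [end]
Varint 2: bytes[4:5] = 3D -> value 61 (1 byte(s))
  byte[5]=0xE8 cont=1 payload=0x68=104: acc |= 104<<0 -> acc=104 shift=7
  byte[6]=0x71 cont=0 payload=0x71=113: acc |= 113<<7 -> acc=14568 shift=14 [end]
Varint 3: bytes[5:7] = E8 71 -> value 14568 (2 byte(s))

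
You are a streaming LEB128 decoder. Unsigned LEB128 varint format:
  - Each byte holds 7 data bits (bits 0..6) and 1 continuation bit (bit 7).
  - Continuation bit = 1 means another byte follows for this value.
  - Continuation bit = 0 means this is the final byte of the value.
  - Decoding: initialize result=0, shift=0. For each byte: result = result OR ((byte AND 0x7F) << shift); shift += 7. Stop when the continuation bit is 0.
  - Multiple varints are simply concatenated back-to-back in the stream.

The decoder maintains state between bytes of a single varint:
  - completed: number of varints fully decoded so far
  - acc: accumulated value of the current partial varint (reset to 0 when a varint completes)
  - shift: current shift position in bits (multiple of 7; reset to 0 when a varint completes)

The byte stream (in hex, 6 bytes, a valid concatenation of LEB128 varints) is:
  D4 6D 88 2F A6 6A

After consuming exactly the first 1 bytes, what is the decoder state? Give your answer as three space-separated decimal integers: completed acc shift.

byte[0]=0xD4 cont=1 payload=0x54: acc |= 84<<0 -> completed=0 acc=84 shift=7

Answer: 0 84 7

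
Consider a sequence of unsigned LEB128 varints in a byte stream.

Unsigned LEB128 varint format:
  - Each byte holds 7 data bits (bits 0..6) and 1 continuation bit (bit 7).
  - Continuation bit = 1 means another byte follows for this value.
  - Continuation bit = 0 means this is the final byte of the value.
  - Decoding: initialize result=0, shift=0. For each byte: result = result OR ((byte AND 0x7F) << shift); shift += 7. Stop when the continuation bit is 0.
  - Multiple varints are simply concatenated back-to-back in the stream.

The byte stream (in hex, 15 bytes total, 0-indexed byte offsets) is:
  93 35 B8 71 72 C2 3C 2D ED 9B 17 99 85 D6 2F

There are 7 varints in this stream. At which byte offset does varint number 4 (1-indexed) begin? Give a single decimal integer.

  byte[0]=0x93 cont=1 payload=0x13=19: acc |= 19<<0 -> acc=19 shift=7
  byte[1]=0x35 cont=0 payload=0x35=53: acc |= 53<<7 -> acc=6803 shift=14 [end]
Varint 1: bytes[0:2] = 93 35 -> value 6803 (2 byte(s))
  byte[2]=0xB8 cont=1 payload=0x38=56: acc |= 56<<0 -> acc=56 shift=7
  byte[3]=0x71 cont=0 payload=0x71=113: acc |= 113<<7 -> acc=14520 shift=14 [end]
Varint 2: bytes[2:4] = B8 71 -> value 14520 (2 byte(s))
  byte[4]=0x72 cont=0 payload=0x72=114: acc |= 114<<0 -> acc=114 shift=7 [end]
Varint 3: bytes[4:5] = 72 -> value 114 (1 byte(s))
  byte[5]=0xC2 cont=1 payload=0x42=66: acc |= 66<<0 -> acc=66 shift=7
  byte[6]=0x3C cont=0 payload=0x3C=60: acc |= 60<<7 -> acc=7746 shift=14 [end]
Varint 4: bytes[5:7] = C2 3C -> value 7746 (2 byte(s))
  byte[7]=0x2D cont=0 payload=0x2D=45: acc |= 45<<0 -> acc=45 shift=7 [end]
Varint 5: bytes[7:8] = 2D -> value 45 (1 byte(s))
  byte[8]=0xED cont=1 payload=0x6D=109: acc |= 109<<0 -> acc=109 shift=7
  byte[9]=0x9B cont=1 payload=0x1B=27: acc |= 27<<7 -> acc=3565 shift=14
  byte[10]=0x17 cont=0 payload=0x17=23: acc |= 23<<14 -> acc=380397 shift=21 [end]
Varint 6: bytes[8:11] = ED 9B 17 -> value 380397 (3 byte(s))
  byte[11]=0x99 cont=1 payload=0x19=25: acc |= 25<<0 -> acc=25 shift=7
  byte[12]=0x85 cont=1 payload=0x05=5: acc |= 5<<7 -> acc=665 shift=14
  byte[13]=0xD6 cont=1 payload=0x56=86: acc |= 86<<14 -> acc=1409689 shift=21
  byte[14]=0x2F cont=0 payload=0x2F=47: acc |= 47<<21 -> acc=99975833 shift=28 [end]
Varint 7: bytes[11:15] = 99 85 D6 2F -> value 99975833 (4 byte(s))

Answer: 5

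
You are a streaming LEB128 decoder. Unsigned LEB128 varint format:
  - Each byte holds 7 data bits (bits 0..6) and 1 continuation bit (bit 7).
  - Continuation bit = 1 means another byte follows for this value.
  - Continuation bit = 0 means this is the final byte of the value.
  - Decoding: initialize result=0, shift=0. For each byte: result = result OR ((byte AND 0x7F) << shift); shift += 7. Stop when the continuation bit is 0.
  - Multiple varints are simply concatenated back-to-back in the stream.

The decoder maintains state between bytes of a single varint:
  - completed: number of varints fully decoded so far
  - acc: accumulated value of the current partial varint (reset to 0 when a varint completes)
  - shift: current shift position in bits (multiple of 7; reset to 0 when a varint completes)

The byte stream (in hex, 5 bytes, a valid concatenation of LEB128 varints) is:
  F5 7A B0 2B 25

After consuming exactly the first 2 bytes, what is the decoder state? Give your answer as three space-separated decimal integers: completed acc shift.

byte[0]=0xF5 cont=1 payload=0x75: acc |= 117<<0 -> completed=0 acc=117 shift=7
byte[1]=0x7A cont=0 payload=0x7A: varint #1 complete (value=15733); reset -> completed=1 acc=0 shift=0

Answer: 1 0 0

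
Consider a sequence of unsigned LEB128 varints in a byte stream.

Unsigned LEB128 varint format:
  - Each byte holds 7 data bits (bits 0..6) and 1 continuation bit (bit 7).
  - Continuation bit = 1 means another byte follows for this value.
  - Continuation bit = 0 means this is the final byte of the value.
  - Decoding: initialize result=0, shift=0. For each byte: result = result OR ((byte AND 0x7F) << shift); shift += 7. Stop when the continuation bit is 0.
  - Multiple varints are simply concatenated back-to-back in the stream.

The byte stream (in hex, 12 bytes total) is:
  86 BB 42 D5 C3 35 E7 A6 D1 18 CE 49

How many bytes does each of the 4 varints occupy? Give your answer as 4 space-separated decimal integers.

  byte[0]=0x86 cont=1 payload=0x06=6: acc |= 6<<0 -> acc=6 shift=7
  byte[1]=0xBB cont=1 payload=0x3B=59: acc |= 59<<7 -> acc=7558 shift=14
  byte[2]=0x42 cont=0 payload=0x42=66: acc |= 66<<14 -> acc=1088902 shift=21 [end]
Varint 1: bytes[0:3] = 86 BB 42 -> value 1088902 (3 byte(s))
  byte[3]=0xD5 cont=1 payload=0x55=85: acc |= 85<<0 -> acc=85 shift=7
  byte[4]=0xC3 cont=1 payload=0x43=67: acc |= 67<<7 -> acc=8661 shift=14
  byte[5]=0x35 cont=0 payload=0x35=53: acc |= 53<<14 -> acc=877013 shift=21 [end]
Varint 2: bytes[3:6] = D5 C3 35 -> value 877013 (3 byte(s))
  byte[6]=0xE7 cont=1 payload=0x67=103: acc |= 103<<0 -> acc=103 shift=7
  byte[7]=0xA6 cont=1 payload=0x26=38: acc |= 38<<7 -> acc=4967 shift=14
  byte[8]=0xD1 cont=1 payload=0x51=81: acc |= 81<<14 -> acc=1332071 shift=21
  byte[9]=0x18 cont=0 payload=0x18=24: acc |= 24<<21 -> acc=51663719 shift=28 [end]
Varint 3: bytes[6:10] = E7 A6 D1 18 -> value 51663719 (4 byte(s))
  byte[10]=0xCE cont=1 payload=0x4E=78: acc |= 78<<0 -> acc=78 shift=7
  byte[11]=0x49 cont=0 payload=0x49=73: acc |= 73<<7 -> acc=9422 shift=14 [end]
Varint 4: bytes[10:12] = CE 49 -> value 9422 (2 byte(s))

Answer: 3 3 4 2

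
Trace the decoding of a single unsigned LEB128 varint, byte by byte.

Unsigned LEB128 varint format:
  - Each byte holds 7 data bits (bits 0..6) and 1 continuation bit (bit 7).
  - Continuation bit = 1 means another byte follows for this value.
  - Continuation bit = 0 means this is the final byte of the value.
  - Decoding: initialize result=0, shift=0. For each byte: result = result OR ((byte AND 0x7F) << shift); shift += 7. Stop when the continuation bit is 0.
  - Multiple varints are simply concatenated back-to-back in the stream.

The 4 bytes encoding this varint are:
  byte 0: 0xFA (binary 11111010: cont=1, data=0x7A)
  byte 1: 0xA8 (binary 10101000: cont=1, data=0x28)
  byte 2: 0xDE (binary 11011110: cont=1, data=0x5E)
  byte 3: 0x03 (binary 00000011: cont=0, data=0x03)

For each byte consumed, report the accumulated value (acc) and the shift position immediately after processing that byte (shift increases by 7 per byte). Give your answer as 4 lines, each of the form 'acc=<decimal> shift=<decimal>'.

Answer: acc=122 shift=7
acc=5242 shift=14
acc=1545338 shift=21
acc=7836794 shift=28

Derivation:
byte 0=0xFA: payload=0x7A=122, contrib = 122<<0 = 122; acc -> 122, shift -> 7
byte 1=0xA8: payload=0x28=40, contrib = 40<<7 = 5120; acc -> 5242, shift -> 14
byte 2=0xDE: payload=0x5E=94, contrib = 94<<14 = 1540096; acc -> 1545338, shift -> 21
byte 3=0x03: payload=0x03=3, contrib = 3<<21 = 6291456; acc -> 7836794, shift -> 28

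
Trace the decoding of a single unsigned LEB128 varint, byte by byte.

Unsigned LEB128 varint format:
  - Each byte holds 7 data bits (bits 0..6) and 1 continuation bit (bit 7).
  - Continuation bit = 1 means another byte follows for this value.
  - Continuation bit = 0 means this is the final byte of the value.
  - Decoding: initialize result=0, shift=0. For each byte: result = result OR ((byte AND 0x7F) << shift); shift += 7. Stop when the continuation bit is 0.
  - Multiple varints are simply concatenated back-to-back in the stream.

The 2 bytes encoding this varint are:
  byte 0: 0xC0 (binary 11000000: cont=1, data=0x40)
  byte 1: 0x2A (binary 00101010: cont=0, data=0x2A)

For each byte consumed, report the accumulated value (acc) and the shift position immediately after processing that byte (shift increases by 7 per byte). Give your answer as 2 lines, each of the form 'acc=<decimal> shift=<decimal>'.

byte 0=0xC0: payload=0x40=64, contrib = 64<<0 = 64; acc -> 64, shift -> 7
byte 1=0x2A: payload=0x2A=42, contrib = 42<<7 = 5376; acc -> 5440, shift -> 14

Answer: acc=64 shift=7
acc=5440 shift=14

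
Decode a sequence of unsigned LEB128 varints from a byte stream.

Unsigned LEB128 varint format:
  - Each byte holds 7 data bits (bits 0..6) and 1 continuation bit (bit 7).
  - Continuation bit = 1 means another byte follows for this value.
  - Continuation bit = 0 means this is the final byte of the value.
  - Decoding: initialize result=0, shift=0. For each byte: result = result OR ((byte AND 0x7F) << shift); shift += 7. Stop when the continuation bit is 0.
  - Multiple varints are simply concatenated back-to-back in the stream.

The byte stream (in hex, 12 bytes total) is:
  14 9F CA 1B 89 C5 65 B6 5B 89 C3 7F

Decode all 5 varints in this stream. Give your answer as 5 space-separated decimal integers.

  byte[0]=0x14 cont=0 payload=0x14=20: acc |= 20<<0 -> acc=20 shift=7 [end]
Varint 1: bytes[0:1] = 14 -> value 20 (1 byte(s))
  byte[1]=0x9F cont=1 payload=0x1F=31: acc |= 31<<0 -> acc=31 shift=7
  byte[2]=0xCA cont=1 payload=0x4A=74: acc |= 74<<7 -> acc=9503 shift=14
  byte[3]=0x1B cont=0 payload=0x1B=27: acc |= 27<<14 -> acc=451871 shift=21 [end]
Varint 2: bytes[1:4] = 9F CA 1B -> value 451871 (3 byte(s))
  byte[4]=0x89 cont=1 payload=0x09=9: acc |= 9<<0 -> acc=9 shift=7
  byte[5]=0xC5 cont=1 payload=0x45=69: acc |= 69<<7 -> acc=8841 shift=14
  byte[6]=0x65 cont=0 payload=0x65=101: acc |= 101<<14 -> acc=1663625 shift=21 [end]
Varint 3: bytes[4:7] = 89 C5 65 -> value 1663625 (3 byte(s))
  byte[7]=0xB6 cont=1 payload=0x36=54: acc |= 54<<0 -> acc=54 shift=7
  byte[8]=0x5B cont=0 payload=0x5B=91: acc |= 91<<7 -> acc=11702 shift=14 [end]
Varint 4: bytes[7:9] = B6 5B -> value 11702 (2 byte(s))
  byte[9]=0x89 cont=1 payload=0x09=9: acc |= 9<<0 -> acc=9 shift=7
  byte[10]=0xC3 cont=1 payload=0x43=67: acc |= 67<<7 -> acc=8585 shift=14
  byte[11]=0x7F cont=0 payload=0x7F=127: acc |= 127<<14 -> acc=2089353 shift=21 [end]
Varint 5: bytes[9:12] = 89 C3 7F -> value 2089353 (3 byte(s))

Answer: 20 451871 1663625 11702 2089353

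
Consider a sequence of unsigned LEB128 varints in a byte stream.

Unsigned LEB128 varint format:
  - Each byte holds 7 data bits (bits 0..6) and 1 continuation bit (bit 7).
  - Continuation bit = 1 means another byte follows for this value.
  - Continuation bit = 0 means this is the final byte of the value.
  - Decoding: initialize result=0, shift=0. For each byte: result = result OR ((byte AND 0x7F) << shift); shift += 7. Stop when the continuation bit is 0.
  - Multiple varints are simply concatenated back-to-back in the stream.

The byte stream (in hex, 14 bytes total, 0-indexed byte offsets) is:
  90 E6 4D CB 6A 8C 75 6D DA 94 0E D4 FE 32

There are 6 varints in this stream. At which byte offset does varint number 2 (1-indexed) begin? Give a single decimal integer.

Answer: 3

Derivation:
  byte[0]=0x90 cont=1 payload=0x10=16: acc |= 16<<0 -> acc=16 shift=7
  byte[1]=0xE6 cont=1 payload=0x66=102: acc |= 102<<7 -> acc=13072 shift=14
  byte[2]=0x4D cont=0 payload=0x4D=77: acc |= 77<<14 -> acc=1274640 shift=21 [end]
Varint 1: bytes[0:3] = 90 E6 4D -> value 1274640 (3 byte(s))
  byte[3]=0xCB cont=1 payload=0x4B=75: acc |= 75<<0 -> acc=75 shift=7
  byte[4]=0x6A cont=0 payload=0x6A=106: acc |= 106<<7 -> acc=13643 shift=14 [end]
Varint 2: bytes[3:5] = CB 6A -> value 13643 (2 byte(s))
  byte[5]=0x8C cont=1 payload=0x0C=12: acc |= 12<<0 -> acc=12 shift=7
  byte[6]=0x75 cont=0 payload=0x75=117: acc |= 117<<7 -> acc=14988 shift=14 [end]
Varint 3: bytes[5:7] = 8C 75 -> value 14988 (2 byte(s))
  byte[7]=0x6D cont=0 payload=0x6D=109: acc |= 109<<0 -> acc=109 shift=7 [end]
Varint 4: bytes[7:8] = 6D -> value 109 (1 byte(s))
  byte[8]=0xDA cont=1 payload=0x5A=90: acc |= 90<<0 -> acc=90 shift=7
  byte[9]=0x94 cont=1 payload=0x14=20: acc |= 20<<7 -> acc=2650 shift=14
  byte[10]=0x0E cont=0 payload=0x0E=14: acc |= 14<<14 -> acc=232026 shift=21 [end]
Varint 5: bytes[8:11] = DA 94 0E -> value 232026 (3 byte(s))
  byte[11]=0xD4 cont=1 payload=0x54=84: acc |= 84<<0 -> acc=84 shift=7
  byte[12]=0xFE cont=1 payload=0x7E=126: acc |= 126<<7 -> acc=16212 shift=14
  byte[13]=0x32 cont=0 payload=0x32=50: acc |= 50<<14 -> acc=835412 shift=21 [end]
Varint 6: bytes[11:14] = D4 FE 32 -> value 835412 (3 byte(s))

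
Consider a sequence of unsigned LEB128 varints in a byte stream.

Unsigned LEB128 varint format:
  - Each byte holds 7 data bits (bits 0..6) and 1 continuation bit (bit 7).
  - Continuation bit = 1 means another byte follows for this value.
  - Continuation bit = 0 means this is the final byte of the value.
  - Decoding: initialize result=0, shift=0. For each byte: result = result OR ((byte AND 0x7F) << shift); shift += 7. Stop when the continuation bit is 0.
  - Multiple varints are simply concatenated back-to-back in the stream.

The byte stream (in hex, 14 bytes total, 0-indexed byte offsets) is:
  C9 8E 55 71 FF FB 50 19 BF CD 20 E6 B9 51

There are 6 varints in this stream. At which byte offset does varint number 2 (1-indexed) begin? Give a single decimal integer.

Answer: 3

Derivation:
  byte[0]=0xC9 cont=1 payload=0x49=73: acc |= 73<<0 -> acc=73 shift=7
  byte[1]=0x8E cont=1 payload=0x0E=14: acc |= 14<<7 -> acc=1865 shift=14
  byte[2]=0x55 cont=0 payload=0x55=85: acc |= 85<<14 -> acc=1394505 shift=21 [end]
Varint 1: bytes[0:3] = C9 8E 55 -> value 1394505 (3 byte(s))
  byte[3]=0x71 cont=0 payload=0x71=113: acc |= 113<<0 -> acc=113 shift=7 [end]
Varint 2: bytes[3:4] = 71 -> value 113 (1 byte(s))
  byte[4]=0xFF cont=1 payload=0x7F=127: acc |= 127<<0 -> acc=127 shift=7
  byte[5]=0xFB cont=1 payload=0x7B=123: acc |= 123<<7 -> acc=15871 shift=14
  byte[6]=0x50 cont=0 payload=0x50=80: acc |= 80<<14 -> acc=1326591 shift=21 [end]
Varint 3: bytes[4:7] = FF FB 50 -> value 1326591 (3 byte(s))
  byte[7]=0x19 cont=0 payload=0x19=25: acc |= 25<<0 -> acc=25 shift=7 [end]
Varint 4: bytes[7:8] = 19 -> value 25 (1 byte(s))
  byte[8]=0xBF cont=1 payload=0x3F=63: acc |= 63<<0 -> acc=63 shift=7
  byte[9]=0xCD cont=1 payload=0x4D=77: acc |= 77<<7 -> acc=9919 shift=14
  byte[10]=0x20 cont=0 payload=0x20=32: acc |= 32<<14 -> acc=534207 shift=21 [end]
Varint 5: bytes[8:11] = BF CD 20 -> value 534207 (3 byte(s))
  byte[11]=0xE6 cont=1 payload=0x66=102: acc |= 102<<0 -> acc=102 shift=7
  byte[12]=0xB9 cont=1 payload=0x39=57: acc |= 57<<7 -> acc=7398 shift=14
  byte[13]=0x51 cont=0 payload=0x51=81: acc |= 81<<14 -> acc=1334502 shift=21 [end]
Varint 6: bytes[11:14] = E6 B9 51 -> value 1334502 (3 byte(s))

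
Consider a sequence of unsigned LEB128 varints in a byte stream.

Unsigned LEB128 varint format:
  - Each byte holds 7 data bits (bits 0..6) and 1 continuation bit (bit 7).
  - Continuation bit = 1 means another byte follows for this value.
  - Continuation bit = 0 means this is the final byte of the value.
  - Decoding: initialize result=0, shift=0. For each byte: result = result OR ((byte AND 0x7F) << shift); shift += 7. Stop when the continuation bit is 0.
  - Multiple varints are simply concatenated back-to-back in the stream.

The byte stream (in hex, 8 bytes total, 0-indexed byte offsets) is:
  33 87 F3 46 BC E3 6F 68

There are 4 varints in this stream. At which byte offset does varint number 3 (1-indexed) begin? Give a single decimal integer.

Answer: 4

Derivation:
  byte[0]=0x33 cont=0 payload=0x33=51: acc |= 51<<0 -> acc=51 shift=7 [end]
Varint 1: bytes[0:1] = 33 -> value 51 (1 byte(s))
  byte[1]=0x87 cont=1 payload=0x07=7: acc |= 7<<0 -> acc=7 shift=7
  byte[2]=0xF3 cont=1 payload=0x73=115: acc |= 115<<7 -> acc=14727 shift=14
  byte[3]=0x46 cont=0 payload=0x46=70: acc |= 70<<14 -> acc=1161607 shift=21 [end]
Varint 2: bytes[1:4] = 87 F3 46 -> value 1161607 (3 byte(s))
  byte[4]=0xBC cont=1 payload=0x3C=60: acc |= 60<<0 -> acc=60 shift=7
  byte[5]=0xE3 cont=1 payload=0x63=99: acc |= 99<<7 -> acc=12732 shift=14
  byte[6]=0x6F cont=0 payload=0x6F=111: acc |= 111<<14 -> acc=1831356 shift=21 [end]
Varint 3: bytes[4:7] = BC E3 6F -> value 1831356 (3 byte(s))
  byte[7]=0x68 cont=0 payload=0x68=104: acc |= 104<<0 -> acc=104 shift=7 [end]
Varint 4: bytes[7:8] = 68 -> value 104 (1 byte(s))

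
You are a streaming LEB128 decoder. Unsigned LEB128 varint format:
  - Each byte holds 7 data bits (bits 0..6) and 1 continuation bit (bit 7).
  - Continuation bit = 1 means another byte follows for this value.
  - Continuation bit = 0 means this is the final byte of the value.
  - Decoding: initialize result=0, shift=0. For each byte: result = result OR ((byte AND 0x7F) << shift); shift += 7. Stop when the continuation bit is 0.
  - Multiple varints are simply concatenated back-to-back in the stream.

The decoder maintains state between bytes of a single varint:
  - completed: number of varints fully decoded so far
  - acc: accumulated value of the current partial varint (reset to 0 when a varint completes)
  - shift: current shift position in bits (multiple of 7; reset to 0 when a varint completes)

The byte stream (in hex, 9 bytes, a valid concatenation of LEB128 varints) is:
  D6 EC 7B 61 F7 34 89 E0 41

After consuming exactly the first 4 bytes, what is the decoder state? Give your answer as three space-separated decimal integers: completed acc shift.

Answer: 2 0 0

Derivation:
byte[0]=0xD6 cont=1 payload=0x56: acc |= 86<<0 -> completed=0 acc=86 shift=7
byte[1]=0xEC cont=1 payload=0x6C: acc |= 108<<7 -> completed=0 acc=13910 shift=14
byte[2]=0x7B cont=0 payload=0x7B: varint #1 complete (value=2029142); reset -> completed=1 acc=0 shift=0
byte[3]=0x61 cont=0 payload=0x61: varint #2 complete (value=97); reset -> completed=2 acc=0 shift=0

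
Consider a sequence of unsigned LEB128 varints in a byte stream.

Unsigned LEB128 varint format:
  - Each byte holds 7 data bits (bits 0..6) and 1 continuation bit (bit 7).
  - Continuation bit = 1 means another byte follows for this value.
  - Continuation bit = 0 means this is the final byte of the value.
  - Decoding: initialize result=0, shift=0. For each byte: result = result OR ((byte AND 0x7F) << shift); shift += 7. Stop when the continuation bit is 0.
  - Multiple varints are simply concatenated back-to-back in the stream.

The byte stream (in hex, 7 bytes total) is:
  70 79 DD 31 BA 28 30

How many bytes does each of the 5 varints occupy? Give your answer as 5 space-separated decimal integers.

  byte[0]=0x70 cont=0 payload=0x70=112: acc |= 112<<0 -> acc=112 shift=7 [end]
Varint 1: bytes[0:1] = 70 -> value 112 (1 byte(s))
  byte[1]=0x79 cont=0 payload=0x79=121: acc |= 121<<0 -> acc=121 shift=7 [end]
Varint 2: bytes[1:2] = 79 -> value 121 (1 byte(s))
  byte[2]=0xDD cont=1 payload=0x5D=93: acc |= 93<<0 -> acc=93 shift=7
  byte[3]=0x31 cont=0 payload=0x31=49: acc |= 49<<7 -> acc=6365 shift=14 [end]
Varint 3: bytes[2:4] = DD 31 -> value 6365 (2 byte(s))
  byte[4]=0xBA cont=1 payload=0x3A=58: acc |= 58<<0 -> acc=58 shift=7
  byte[5]=0x28 cont=0 payload=0x28=40: acc |= 40<<7 -> acc=5178 shift=14 [end]
Varint 4: bytes[4:6] = BA 28 -> value 5178 (2 byte(s))
  byte[6]=0x30 cont=0 payload=0x30=48: acc |= 48<<0 -> acc=48 shift=7 [end]
Varint 5: bytes[6:7] = 30 -> value 48 (1 byte(s))

Answer: 1 1 2 2 1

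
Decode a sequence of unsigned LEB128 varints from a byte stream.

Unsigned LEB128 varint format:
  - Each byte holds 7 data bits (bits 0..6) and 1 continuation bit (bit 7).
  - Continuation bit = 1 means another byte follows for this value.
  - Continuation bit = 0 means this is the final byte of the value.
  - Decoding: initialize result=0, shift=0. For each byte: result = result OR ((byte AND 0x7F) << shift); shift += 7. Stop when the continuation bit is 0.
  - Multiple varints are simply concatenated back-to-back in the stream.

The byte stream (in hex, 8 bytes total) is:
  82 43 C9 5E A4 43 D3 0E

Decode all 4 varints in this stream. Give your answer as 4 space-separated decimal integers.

Answer: 8578 12105 8612 1875

Derivation:
  byte[0]=0x82 cont=1 payload=0x02=2: acc |= 2<<0 -> acc=2 shift=7
  byte[1]=0x43 cont=0 payload=0x43=67: acc |= 67<<7 -> acc=8578 shift=14 [end]
Varint 1: bytes[0:2] = 82 43 -> value 8578 (2 byte(s))
  byte[2]=0xC9 cont=1 payload=0x49=73: acc |= 73<<0 -> acc=73 shift=7
  byte[3]=0x5E cont=0 payload=0x5E=94: acc |= 94<<7 -> acc=12105 shift=14 [end]
Varint 2: bytes[2:4] = C9 5E -> value 12105 (2 byte(s))
  byte[4]=0xA4 cont=1 payload=0x24=36: acc |= 36<<0 -> acc=36 shift=7
  byte[5]=0x43 cont=0 payload=0x43=67: acc |= 67<<7 -> acc=8612 shift=14 [end]
Varint 3: bytes[4:6] = A4 43 -> value 8612 (2 byte(s))
  byte[6]=0xD3 cont=1 payload=0x53=83: acc |= 83<<0 -> acc=83 shift=7
  byte[7]=0x0E cont=0 payload=0x0E=14: acc |= 14<<7 -> acc=1875 shift=14 [end]
Varint 4: bytes[6:8] = D3 0E -> value 1875 (2 byte(s))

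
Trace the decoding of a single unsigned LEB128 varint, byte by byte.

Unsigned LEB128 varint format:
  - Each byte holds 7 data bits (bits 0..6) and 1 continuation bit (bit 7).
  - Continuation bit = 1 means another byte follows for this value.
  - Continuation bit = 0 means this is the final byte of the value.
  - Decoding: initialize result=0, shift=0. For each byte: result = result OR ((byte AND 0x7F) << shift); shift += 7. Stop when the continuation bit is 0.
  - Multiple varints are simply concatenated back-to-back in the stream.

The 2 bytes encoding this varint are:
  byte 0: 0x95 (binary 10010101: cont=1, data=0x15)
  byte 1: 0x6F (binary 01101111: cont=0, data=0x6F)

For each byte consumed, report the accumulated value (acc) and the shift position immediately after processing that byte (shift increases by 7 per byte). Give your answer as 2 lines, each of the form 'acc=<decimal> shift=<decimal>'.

Answer: acc=21 shift=7
acc=14229 shift=14

Derivation:
byte 0=0x95: payload=0x15=21, contrib = 21<<0 = 21; acc -> 21, shift -> 7
byte 1=0x6F: payload=0x6F=111, contrib = 111<<7 = 14208; acc -> 14229, shift -> 14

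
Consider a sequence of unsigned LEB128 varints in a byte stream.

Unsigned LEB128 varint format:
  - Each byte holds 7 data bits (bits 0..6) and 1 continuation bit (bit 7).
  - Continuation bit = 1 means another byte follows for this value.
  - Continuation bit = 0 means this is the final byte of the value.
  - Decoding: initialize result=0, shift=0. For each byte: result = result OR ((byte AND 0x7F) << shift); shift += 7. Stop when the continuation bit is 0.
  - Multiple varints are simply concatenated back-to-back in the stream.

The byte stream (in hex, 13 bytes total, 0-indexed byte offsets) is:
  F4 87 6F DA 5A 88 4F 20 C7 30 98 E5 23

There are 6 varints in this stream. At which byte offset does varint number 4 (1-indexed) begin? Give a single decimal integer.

  byte[0]=0xF4 cont=1 payload=0x74=116: acc |= 116<<0 -> acc=116 shift=7
  byte[1]=0x87 cont=1 payload=0x07=7: acc |= 7<<7 -> acc=1012 shift=14
  byte[2]=0x6F cont=0 payload=0x6F=111: acc |= 111<<14 -> acc=1819636 shift=21 [end]
Varint 1: bytes[0:3] = F4 87 6F -> value 1819636 (3 byte(s))
  byte[3]=0xDA cont=1 payload=0x5A=90: acc |= 90<<0 -> acc=90 shift=7
  byte[4]=0x5A cont=0 payload=0x5A=90: acc |= 90<<7 -> acc=11610 shift=14 [end]
Varint 2: bytes[3:5] = DA 5A -> value 11610 (2 byte(s))
  byte[5]=0x88 cont=1 payload=0x08=8: acc |= 8<<0 -> acc=8 shift=7
  byte[6]=0x4F cont=0 payload=0x4F=79: acc |= 79<<7 -> acc=10120 shift=14 [end]
Varint 3: bytes[5:7] = 88 4F -> value 10120 (2 byte(s))
  byte[7]=0x20 cont=0 payload=0x20=32: acc |= 32<<0 -> acc=32 shift=7 [end]
Varint 4: bytes[7:8] = 20 -> value 32 (1 byte(s))
  byte[8]=0xC7 cont=1 payload=0x47=71: acc |= 71<<0 -> acc=71 shift=7
  byte[9]=0x30 cont=0 payload=0x30=48: acc |= 48<<7 -> acc=6215 shift=14 [end]
Varint 5: bytes[8:10] = C7 30 -> value 6215 (2 byte(s))
  byte[10]=0x98 cont=1 payload=0x18=24: acc |= 24<<0 -> acc=24 shift=7
  byte[11]=0xE5 cont=1 payload=0x65=101: acc |= 101<<7 -> acc=12952 shift=14
  byte[12]=0x23 cont=0 payload=0x23=35: acc |= 35<<14 -> acc=586392 shift=21 [end]
Varint 6: bytes[10:13] = 98 E5 23 -> value 586392 (3 byte(s))

Answer: 7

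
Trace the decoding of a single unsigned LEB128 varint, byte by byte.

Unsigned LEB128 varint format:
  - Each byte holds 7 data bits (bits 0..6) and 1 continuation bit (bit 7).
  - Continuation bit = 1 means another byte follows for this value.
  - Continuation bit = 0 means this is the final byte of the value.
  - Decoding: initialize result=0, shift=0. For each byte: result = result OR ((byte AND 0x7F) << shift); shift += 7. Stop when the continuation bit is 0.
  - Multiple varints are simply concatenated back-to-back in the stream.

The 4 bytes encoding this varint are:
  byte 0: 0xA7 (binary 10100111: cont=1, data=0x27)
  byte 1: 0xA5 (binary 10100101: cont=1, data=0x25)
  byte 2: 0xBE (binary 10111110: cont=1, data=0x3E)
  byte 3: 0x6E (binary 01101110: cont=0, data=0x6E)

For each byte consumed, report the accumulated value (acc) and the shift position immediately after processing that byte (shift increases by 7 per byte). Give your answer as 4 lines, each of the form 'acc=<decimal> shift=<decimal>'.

byte 0=0xA7: payload=0x27=39, contrib = 39<<0 = 39; acc -> 39, shift -> 7
byte 1=0xA5: payload=0x25=37, contrib = 37<<7 = 4736; acc -> 4775, shift -> 14
byte 2=0xBE: payload=0x3E=62, contrib = 62<<14 = 1015808; acc -> 1020583, shift -> 21
byte 3=0x6E: payload=0x6E=110, contrib = 110<<21 = 230686720; acc -> 231707303, shift -> 28

Answer: acc=39 shift=7
acc=4775 shift=14
acc=1020583 shift=21
acc=231707303 shift=28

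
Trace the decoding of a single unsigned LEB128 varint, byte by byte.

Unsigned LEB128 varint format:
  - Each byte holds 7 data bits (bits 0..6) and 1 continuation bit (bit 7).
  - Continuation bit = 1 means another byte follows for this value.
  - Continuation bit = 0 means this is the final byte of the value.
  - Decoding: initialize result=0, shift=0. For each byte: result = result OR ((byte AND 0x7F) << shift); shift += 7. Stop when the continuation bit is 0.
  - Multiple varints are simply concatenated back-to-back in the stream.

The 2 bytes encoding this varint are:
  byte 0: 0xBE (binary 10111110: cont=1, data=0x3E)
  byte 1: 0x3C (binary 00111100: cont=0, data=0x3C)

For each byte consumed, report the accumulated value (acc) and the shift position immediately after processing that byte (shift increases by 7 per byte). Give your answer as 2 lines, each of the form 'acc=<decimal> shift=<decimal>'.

Answer: acc=62 shift=7
acc=7742 shift=14

Derivation:
byte 0=0xBE: payload=0x3E=62, contrib = 62<<0 = 62; acc -> 62, shift -> 7
byte 1=0x3C: payload=0x3C=60, contrib = 60<<7 = 7680; acc -> 7742, shift -> 14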